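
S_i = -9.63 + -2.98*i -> [-9.63, -12.61, -15.59, -18.57, -21.55]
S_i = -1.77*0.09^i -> [-1.77, -0.16, -0.01, -0.0, -0.0]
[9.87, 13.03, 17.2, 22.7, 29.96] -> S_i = 9.87*1.32^i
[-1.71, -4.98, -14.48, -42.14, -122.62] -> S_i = -1.71*2.91^i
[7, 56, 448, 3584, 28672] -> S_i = 7*8^i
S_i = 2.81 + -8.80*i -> [2.81, -5.99, -14.79, -23.59, -32.39]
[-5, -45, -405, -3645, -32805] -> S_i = -5*9^i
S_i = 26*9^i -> [26, 234, 2106, 18954, 170586]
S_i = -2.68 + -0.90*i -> [-2.68, -3.58, -4.48, -5.38, -6.28]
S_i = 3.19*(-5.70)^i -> [3.19, -18.18, 103.64, -590.77, 3367.36]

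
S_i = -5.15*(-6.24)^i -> [-5.15, 32.14, -200.53, 1251.3, -7808.1]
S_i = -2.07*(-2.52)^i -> [-2.07, 5.22, -13.15, 33.13, -83.48]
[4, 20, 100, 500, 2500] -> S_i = 4*5^i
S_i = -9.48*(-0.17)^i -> [-9.48, 1.61, -0.27, 0.05, -0.01]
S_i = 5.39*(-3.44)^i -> [5.39, -18.54, 63.78, -219.41, 754.78]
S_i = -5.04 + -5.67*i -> [-5.04, -10.71, -16.38, -22.05, -27.72]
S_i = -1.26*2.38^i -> [-1.26, -3.0, -7.14, -16.99, -40.43]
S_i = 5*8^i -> [5, 40, 320, 2560, 20480]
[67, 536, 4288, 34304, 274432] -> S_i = 67*8^i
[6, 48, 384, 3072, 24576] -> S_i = 6*8^i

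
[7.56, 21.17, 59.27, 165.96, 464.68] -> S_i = 7.56*2.80^i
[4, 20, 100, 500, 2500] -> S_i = 4*5^i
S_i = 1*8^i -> [1, 8, 64, 512, 4096]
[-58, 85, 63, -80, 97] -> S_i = Random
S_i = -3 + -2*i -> [-3, -5, -7, -9, -11]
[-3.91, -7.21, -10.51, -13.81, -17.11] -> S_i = -3.91 + -3.30*i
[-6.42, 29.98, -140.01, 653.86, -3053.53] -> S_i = -6.42*(-4.67)^i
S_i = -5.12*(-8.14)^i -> [-5.12, 41.68, -339.25, 2761.49, -22478.51]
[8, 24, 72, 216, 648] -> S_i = 8*3^i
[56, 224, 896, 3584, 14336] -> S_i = 56*4^i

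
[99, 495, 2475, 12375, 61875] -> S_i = 99*5^i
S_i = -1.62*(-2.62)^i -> [-1.62, 4.24, -11.12, 29.14, -76.33]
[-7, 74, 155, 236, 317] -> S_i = -7 + 81*i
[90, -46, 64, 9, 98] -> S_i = Random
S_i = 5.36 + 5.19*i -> [5.36, 10.55, 15.74, 20.93, 26.12]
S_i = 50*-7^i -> [50, -350, 2450, -17150, 120050]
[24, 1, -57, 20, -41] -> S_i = Random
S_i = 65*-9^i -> [65, -585, 5265, -47385, 426465]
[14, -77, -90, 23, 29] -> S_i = Random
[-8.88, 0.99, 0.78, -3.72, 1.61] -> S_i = Random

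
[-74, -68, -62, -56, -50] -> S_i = -74 + 6*i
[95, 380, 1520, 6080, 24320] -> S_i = 95*4^i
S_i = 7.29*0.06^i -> [7.29, 0.44, 0.03, 0.0, 0.0]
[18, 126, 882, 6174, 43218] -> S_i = 18*7^i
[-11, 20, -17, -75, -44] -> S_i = Random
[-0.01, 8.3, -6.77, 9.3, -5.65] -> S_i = Random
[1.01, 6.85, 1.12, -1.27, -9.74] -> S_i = Random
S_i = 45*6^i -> [45, 270, 1620, 9720, 58320]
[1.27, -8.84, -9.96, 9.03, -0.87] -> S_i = Random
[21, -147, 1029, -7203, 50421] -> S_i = 21*-7^i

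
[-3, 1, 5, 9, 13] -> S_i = -3 + 4*i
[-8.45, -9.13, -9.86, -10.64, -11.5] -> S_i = -8.45*1.08^i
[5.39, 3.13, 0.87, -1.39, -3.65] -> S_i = 5.39 + -2.26*i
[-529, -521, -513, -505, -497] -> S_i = -529 + 8*i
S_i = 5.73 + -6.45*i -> [5.73, -0.72, -7.17, -13.62, -20.07]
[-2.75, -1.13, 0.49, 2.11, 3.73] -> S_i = -2.75 + 1.62*i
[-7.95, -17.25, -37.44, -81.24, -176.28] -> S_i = -7.95*2.17^i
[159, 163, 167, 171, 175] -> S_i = 159 + 4*i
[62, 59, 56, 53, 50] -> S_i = 62 + -3*i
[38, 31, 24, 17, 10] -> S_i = 38 + -7*i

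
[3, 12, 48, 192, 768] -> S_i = 3*4^i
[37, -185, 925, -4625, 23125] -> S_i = 37*-5^i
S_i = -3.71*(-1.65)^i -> [-3.71, 6.12, -10.1, 16.67, -27.5]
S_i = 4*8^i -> [4, 32, 256, 2048, 16384]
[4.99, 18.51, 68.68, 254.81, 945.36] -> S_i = 4.99*3.71^i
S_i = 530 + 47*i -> [530, 577, 624, 671, 718]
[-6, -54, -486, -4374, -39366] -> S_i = -6*9^i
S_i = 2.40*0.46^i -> [2.4, 1.1, 0.51, 0.23, 0.11]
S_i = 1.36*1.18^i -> [1.36, 1.6, 1.89, 2.23, 2.64]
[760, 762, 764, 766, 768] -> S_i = 760 + 2*i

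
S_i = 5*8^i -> [5, 40, 320, 2560, 20480]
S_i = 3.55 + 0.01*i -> [3.55, 3.56, 3.57, 3.58, 3.59]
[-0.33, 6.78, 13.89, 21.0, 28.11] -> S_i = -0.33 + 7.11*i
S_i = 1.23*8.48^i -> [1.23, 10.43, 88.45, 750.05, 6360.46]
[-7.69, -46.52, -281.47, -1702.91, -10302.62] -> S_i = -7.69*6.05^i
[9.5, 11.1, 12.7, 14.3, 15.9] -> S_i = 9.50 + 1.60*i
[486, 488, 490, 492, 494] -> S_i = 486 + 2*i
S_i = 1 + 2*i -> [1, 3, 5, 7, 9]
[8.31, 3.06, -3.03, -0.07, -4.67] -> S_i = Random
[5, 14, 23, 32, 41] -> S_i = 5 + 9*i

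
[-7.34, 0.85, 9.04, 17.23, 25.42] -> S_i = -7.34 + 8.19*i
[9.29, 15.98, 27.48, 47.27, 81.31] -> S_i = 9.29*1.72^i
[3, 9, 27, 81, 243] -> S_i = 3*3^i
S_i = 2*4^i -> [2, 8, 32, 128, 512]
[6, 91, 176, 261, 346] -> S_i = 6 + 85*i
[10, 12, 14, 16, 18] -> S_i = 10 + 2*i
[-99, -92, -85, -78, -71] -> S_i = -99 + 7*i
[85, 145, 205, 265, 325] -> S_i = 85 + 60*i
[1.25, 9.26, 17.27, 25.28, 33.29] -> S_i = 1.25 + 8.01*i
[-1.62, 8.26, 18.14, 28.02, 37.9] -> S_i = -1.62 + 9.88*i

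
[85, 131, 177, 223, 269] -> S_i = 85 + 46*i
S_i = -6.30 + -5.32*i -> [-6.3, -11.62, -16.94, -22.26, -27.58]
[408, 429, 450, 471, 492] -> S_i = 408 + 21*i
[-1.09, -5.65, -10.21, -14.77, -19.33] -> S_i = -1.09 + -4.56*i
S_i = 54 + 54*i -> [54, 108, 162, 216, 270]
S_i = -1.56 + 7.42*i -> [-1.56, 5.86, 13.28, 20.7, 28.12]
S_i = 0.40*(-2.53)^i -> [0.4, -1.01, 2.56, -6.48, 16.39]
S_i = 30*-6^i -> [30, -180, 1080, -6480, 38880]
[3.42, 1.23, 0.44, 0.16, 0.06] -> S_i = 3.42*0.36^i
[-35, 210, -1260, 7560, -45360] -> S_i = -35*-6^i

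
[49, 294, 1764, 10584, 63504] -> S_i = 49*6^i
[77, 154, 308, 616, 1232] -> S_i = 77*2^i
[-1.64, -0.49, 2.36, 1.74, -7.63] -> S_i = Random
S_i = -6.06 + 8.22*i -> [-6.06, 2.16, 10.38, 18.6, 26.82]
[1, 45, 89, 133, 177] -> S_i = 1 + 44*i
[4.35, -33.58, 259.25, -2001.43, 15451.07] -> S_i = 4.35*(-7.72)^i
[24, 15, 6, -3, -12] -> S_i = 24 + -9*i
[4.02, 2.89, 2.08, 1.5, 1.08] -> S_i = 4.02*0.72^i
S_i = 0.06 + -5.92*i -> [0.06, -5.86, -11.78, -17.7, -23.62]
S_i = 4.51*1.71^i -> [4.51, 7.71, 13.19, 22.55, 38.56]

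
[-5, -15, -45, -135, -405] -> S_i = -5*3^i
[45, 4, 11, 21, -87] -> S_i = Random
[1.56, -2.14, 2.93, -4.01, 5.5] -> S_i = 1.56*(-1.37)^i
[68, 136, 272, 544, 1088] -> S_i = 68*2^i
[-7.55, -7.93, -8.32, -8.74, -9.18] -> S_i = -7.55*1.05^i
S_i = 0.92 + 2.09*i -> [0.92, 3.01, 5.1, 7.19, 9.28]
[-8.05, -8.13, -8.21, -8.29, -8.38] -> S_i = -8.05*1.01^i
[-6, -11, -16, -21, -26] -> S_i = -6 + -5*i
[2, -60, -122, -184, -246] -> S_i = 2 + -62*i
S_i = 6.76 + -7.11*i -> [6.76, -0.35, -7.46, -14.57, -21.68]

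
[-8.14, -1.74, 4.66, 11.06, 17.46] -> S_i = -8.14 + 6.40*i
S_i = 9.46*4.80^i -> [9.46, 45.41, 217.96, 1046.2, 5021.76]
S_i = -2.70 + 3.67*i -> [-2.7, 0.97, 4.64, 8.31, 11.98]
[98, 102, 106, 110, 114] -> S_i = 98 + 4*i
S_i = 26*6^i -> [26, 156, 936, 5616, 33696]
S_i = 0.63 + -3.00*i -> [0.63, -2.37, -5.37, -8.37, -11.37]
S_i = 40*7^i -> [40, 280, 1960, 13720, 96040]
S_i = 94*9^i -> [94, 846, 7614, 68526, 616734]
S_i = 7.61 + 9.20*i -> [7.61, 16.81, 26.01, 35.21, 44.41]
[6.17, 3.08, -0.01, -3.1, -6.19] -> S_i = 6.17 + -3.09*i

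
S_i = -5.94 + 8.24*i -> [-5.94, 2.3, 10.54, 18.78, 27.02]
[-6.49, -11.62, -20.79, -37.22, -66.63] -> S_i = -6.49*1.79^i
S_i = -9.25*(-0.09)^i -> [-9.25, 0.83, -0.07, 0.01, -0.0]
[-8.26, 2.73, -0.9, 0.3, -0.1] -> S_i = -8.26*(-0.33)^i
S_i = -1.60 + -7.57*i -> [-1.6, -9.17, -16.74, -24.31, -31.88]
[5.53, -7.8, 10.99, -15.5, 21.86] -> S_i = 5.53*(-1.41)^i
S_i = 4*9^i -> [4, 36, 324, 2916, 26244]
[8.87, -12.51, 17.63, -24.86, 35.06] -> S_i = 8.87*(-1.41)^i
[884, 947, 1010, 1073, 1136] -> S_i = 884 + 63*i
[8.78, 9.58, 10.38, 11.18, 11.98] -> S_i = 8.78 + 0.80*i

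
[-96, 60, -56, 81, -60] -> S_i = Random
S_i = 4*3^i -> [4, 12, 36, 108, 324]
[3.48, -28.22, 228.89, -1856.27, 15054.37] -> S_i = 3.48*(-8.11)^i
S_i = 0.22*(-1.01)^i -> [0.22, -0.22, 0.22, -0.23, 0.23]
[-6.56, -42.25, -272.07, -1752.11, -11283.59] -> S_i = -6.56*6.44^i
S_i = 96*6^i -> [96, 576, 3456, 20736, 124416]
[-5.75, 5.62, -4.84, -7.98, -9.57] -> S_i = Random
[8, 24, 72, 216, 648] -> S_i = 8*3^i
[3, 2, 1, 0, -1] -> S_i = 3 + -1*i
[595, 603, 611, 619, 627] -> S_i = 595 + 8*i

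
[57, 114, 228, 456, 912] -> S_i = 57*2^i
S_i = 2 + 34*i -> [2, 36, 70, 104, 138]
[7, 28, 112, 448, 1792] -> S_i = 7*4^i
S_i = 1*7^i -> [1, 7, 49, 343, 2401]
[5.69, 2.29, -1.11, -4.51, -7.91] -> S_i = 5.69 + -3.40*i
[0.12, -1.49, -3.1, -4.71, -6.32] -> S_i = 0.12 + -1.61*i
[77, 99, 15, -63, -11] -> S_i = Random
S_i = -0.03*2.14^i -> [-0.03, -0.06, -0.14, -0.29, -0.63]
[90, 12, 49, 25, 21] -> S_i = Random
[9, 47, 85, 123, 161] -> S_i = 9 + 38*i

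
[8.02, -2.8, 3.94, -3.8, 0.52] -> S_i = Random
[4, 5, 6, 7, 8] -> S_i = 4 + 1*i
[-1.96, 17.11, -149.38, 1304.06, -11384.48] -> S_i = -1.96*(-8.73)^i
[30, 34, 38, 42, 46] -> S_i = 30 + 4*i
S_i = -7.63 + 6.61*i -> [-7.63, -1.02, 5.59, 12.2, 18.81]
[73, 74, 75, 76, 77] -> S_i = 73 + 1*i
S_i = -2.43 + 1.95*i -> [-2.43, -0.48, 1.47, 3.42, 5.37]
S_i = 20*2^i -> [20, 40, 80, 160, 320]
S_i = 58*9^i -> [58, 522, 4698, 42282, 380538]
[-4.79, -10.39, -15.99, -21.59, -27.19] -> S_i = -4.79 + -5.60*i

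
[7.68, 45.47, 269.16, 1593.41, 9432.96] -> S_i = 7.68*5.92^i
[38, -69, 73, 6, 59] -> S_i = Random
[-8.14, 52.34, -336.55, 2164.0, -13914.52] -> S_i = -8.14*(-6.43)^i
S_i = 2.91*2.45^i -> [2.91, 7.13, 17.47, 42.79, 104.85]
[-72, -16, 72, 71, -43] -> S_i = Random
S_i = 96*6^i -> [96, 576, 3456, 20736, 124416]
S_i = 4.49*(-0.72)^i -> [4.49, -3.23, 2.33, -1.68, 1.21]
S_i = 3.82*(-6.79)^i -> [3.82, -25.94, 176.12, -1195.84, 8119.75]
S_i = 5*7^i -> [5, 35, 245, 1715, 12005]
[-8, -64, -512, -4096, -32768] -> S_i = -8*8^i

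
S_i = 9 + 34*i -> [9, 43, 77, 111, 145]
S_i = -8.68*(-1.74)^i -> [-8.68, 15.1, -26.28, 45.73, -79.56]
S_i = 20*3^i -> [20, 60, 180, 540, 1620]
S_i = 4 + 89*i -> [4, 93, 182, 271, 360]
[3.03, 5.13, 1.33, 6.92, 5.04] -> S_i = Random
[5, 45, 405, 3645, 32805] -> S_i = 5*9^i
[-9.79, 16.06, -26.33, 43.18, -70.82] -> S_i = -9.79*(-1.64)^i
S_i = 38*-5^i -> [38, -190, 950, -4750, 23750]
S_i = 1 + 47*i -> [1, 48, 95, 142, 189]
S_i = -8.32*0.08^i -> [-8.32, -0.67, -0.05, -0.0, -0.0]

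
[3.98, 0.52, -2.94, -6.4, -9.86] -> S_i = 3.98 + -3.46*i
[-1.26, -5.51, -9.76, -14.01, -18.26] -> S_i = -1.26 + -4.25*i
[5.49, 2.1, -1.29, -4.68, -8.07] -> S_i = 5.49 + -3.39*i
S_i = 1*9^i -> [1, 9, 81, 729, 6561]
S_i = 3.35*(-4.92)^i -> [3.35, -16.48, 81.09, -398.97, 1962.93]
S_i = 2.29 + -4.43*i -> [2.29, -2.14, -6.57, -11.0, -15.43]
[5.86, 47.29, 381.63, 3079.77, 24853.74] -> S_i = 5.86*8.07^i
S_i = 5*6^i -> [5, 30, 180, 1080, 6480]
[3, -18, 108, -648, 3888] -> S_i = 3*-6^i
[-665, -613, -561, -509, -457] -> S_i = -665 + 52*i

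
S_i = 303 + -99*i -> [303, 204, 105, 6, -93]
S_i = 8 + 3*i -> [8, 11, 14, 17, 20]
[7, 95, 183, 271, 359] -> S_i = 7 + 88*i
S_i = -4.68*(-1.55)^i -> [-4.68, 7.25, -11.24, 17.43, -27.01]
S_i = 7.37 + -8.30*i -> [7.37, -0.93, -9.23, -17.53, -25.83]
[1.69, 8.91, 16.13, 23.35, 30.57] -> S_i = 1.69 + 7.22*i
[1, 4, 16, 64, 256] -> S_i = 1*4^i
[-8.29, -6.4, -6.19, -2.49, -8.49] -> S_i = Random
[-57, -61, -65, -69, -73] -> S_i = -57 + -4*i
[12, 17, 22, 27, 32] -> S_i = 12 + 5*i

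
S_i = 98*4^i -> [98, 392, 1568, 6272, 25088]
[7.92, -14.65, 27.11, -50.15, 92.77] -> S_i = 7.92*(-1.85)^i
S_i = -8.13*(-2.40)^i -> [-8.13, 19.51, -46.83, 112.39, -269.73]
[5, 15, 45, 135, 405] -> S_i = 5*3^i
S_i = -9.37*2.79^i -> [-9.37, -26.14, -72.94, -203.49, -567.75]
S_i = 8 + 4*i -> [8, 12, 16, 20, 24]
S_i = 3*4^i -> [3, 12, 48, 192, 768]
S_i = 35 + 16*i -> [35, 51, 67, 83, 99]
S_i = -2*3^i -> [-2, -6, -18, -54, -162]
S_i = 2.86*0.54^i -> [2.86, 1.54, 0.83, 0.45, 0.24]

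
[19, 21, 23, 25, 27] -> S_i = 19 + 2*i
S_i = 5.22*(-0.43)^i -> [5.22, -2.24, 0.97, -0.42, 0.18]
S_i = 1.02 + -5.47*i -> [1.02, -4.45, -9.92, -15.39, -20.86]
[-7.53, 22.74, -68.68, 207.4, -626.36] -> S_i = -7.53*(-3.02)^i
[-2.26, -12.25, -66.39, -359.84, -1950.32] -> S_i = -2.26*5.42^i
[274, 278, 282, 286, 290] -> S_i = 274 + 4*i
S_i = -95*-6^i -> [-95, 570, -3420, 20520, -123120]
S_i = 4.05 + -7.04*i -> [4.05, -2.99, -10.03, -17.07, -24.11]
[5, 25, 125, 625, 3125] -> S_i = 5*5^i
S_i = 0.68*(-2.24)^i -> [0.68, -1.52, 3.41, -7.64, 17.12]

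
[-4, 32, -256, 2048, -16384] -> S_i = -4*-8^i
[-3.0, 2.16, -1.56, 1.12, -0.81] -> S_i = -3.00*(-0.72)^i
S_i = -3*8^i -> [-3, -24, -192, -1536, -12288]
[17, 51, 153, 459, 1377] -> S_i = 17*3^i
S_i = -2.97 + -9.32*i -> [-2.97, -12.29, -21.61, -30.93, -40.25]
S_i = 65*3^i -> [65, 195, 585, 1755, 5265]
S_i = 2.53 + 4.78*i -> [2.53, 7.31, 12.09, 16.87, 21.65]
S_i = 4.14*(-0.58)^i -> [4.14, -2.4, 1.39, -0.81, 0.47]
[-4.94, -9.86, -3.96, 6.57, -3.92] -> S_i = Random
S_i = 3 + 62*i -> [3, 65, 127, 189, 251]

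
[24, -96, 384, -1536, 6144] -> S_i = 24*-4^i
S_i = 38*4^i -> [38, 152, 608, 2432, 9728]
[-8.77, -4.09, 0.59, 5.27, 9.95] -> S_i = -8.77 + 4.68*i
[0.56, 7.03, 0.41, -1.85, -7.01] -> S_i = Random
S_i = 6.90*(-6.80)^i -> [6.9, -46.92, 319.06, -2169.58, 14753.15]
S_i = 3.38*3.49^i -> [3.38, 11.8, 41.17, 143.68, 501.44]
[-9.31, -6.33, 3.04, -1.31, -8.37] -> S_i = Random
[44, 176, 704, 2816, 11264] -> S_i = 44*4^i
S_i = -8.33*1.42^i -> [-8.33, -11.83, -16.8, -23.85, -33.87]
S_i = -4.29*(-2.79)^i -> [-4.29, 11.97, -33.39, 93.17, -259.94]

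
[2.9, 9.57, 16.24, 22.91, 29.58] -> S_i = 2.90 + 6.67*i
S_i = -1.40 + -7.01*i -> [-1.4, -8.41, -15.42, -22.43, -29.44]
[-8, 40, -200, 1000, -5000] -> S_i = -8*-5^i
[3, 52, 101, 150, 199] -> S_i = 3 + 49*i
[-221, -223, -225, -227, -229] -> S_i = -221 + -2*i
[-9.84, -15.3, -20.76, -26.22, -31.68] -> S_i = -9.84 + -5.46*i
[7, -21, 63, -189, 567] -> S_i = 7*-3^i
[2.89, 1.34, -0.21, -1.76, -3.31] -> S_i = 2.89 + -1.55*i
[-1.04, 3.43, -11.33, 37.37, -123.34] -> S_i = -1.04*(-3.30)^i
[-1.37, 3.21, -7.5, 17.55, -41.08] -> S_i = -1.37*(-2.34)^i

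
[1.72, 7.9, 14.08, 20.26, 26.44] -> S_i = 1.72 + 6.18*i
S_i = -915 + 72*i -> [-915, -843, -771, -699, -627]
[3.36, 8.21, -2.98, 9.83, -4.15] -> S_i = Random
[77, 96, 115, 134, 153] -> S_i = 77 + 19*i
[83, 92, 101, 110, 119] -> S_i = 83 + 9*i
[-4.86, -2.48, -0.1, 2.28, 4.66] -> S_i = -4.86 + 2.38*i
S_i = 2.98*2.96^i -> [2.98, 8.82, 26.11, 77.28, 228.76]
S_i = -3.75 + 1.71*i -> [-3.75, -2.04, -0.33, 1.38, 3.09]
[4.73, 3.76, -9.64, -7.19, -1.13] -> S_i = Random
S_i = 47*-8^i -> [47, -376, 3008, -24064, 192512]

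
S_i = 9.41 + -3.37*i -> [9.41, 6.04, 2.67, -0.7, -4.07]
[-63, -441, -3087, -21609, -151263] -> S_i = -63*7^i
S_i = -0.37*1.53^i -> [-0.37, -0.57, -0.87, -1.33, -2.03]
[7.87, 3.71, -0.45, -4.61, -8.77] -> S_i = 7.87 + -4.16*i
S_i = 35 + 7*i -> [35, 42, 49, 56, 63]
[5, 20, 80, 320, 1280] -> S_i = 5*4^i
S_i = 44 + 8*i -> [44, 52, 60, 68, 76]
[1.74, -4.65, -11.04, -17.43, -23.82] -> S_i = 1.74 + -6.39*i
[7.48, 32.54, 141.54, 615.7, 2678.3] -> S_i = 7.48*4.35^i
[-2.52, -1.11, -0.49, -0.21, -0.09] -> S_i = -2.52*0.44^i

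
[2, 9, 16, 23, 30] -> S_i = 2 + 7*i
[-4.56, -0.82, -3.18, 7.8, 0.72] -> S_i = Random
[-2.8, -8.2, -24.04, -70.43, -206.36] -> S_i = -2.80*2.93^i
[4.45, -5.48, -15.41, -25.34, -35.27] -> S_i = 4.45 + -9.93*i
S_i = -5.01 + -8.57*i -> [-5.01, -13.58, -22.15, -30.72, -39.29]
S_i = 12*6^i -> [12, 72, 432, 2592, 15552]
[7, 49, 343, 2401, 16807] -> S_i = 7*7^i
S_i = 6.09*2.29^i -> [6.09, 13.95, 31.94, 73.13, 167.48]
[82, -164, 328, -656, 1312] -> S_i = 82*-2^i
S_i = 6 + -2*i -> [6, 4, 2, 0, -2]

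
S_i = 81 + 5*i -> [81, 86, 91, 96, 101]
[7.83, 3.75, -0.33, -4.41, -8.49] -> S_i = 7.83 + -4.08*i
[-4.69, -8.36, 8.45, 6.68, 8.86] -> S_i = Random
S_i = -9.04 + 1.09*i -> [-9.04, -7.95, -6.86, -5.77, -4.68]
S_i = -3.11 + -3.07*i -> [-3.11, -6.18, -9.25, -12.32, -15.39]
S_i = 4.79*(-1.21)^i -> [4.79, -5.8, 7.01, -8.49, 10.27]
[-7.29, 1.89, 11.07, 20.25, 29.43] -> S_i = -7.29 + 9.18*i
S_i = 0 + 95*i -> [0, 95, 190, 285, 380]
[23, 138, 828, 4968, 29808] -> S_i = 23*6^i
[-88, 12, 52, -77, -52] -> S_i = Random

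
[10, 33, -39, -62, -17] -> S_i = Random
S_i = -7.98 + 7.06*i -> [-7.98, -0.92, 6.14, 13.2, 20.26]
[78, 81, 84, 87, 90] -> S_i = 78 + 3*i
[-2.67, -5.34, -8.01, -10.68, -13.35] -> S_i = -2.67 + -2.67*i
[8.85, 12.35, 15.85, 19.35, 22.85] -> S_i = 8.85 + 3.50*i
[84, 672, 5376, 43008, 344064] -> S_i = 84*8^i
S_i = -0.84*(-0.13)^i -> [-0.84, 0.11, -0.01, 0.0, -0.0]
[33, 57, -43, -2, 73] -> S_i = Random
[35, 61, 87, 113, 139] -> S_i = 35 + 26*i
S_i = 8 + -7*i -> [8, 1, -6, -13, -20]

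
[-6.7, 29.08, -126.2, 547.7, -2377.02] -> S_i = -6.70*(-4.34)^i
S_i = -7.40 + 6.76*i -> [-7.4, -0.64, 6.12, 12.88, 19.64]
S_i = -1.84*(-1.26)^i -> [-1.84, 2.32, -2.92, 3.68, -4.64]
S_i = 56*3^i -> [56, 168, 504, 1512, 4536]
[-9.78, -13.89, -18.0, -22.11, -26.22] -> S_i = -9.78 + -4.11*i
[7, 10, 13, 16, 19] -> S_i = 7 + 3*i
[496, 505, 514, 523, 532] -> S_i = 496 + 9*i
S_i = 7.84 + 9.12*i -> [7.84, 16.96, 26.08, 35.2, 44.32]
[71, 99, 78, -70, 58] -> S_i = Random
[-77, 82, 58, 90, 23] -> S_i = Random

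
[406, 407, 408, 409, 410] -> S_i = 406 + 1*i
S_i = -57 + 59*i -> [-57, 2, 61, 120, 179]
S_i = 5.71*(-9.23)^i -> [5.71, -52.7, 486.45, -4489.95, 41442.21]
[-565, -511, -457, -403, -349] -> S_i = -565 + 54*i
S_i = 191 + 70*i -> [191, 261, 331, 401, 471]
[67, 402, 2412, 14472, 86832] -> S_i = 67*6^i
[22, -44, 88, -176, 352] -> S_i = 22*-2^i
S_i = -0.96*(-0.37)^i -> [-0.96, 0.36, -0.13, 0.05, -0.02]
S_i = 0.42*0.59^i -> [0.42, 0.25, 0.15, 0.09, 0.05]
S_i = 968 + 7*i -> [968, 975, 982, 989, 996]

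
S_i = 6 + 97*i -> [6, 103, 200, 297, 394]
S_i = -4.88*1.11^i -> [-4.88, -5.42, -6.01, -6.67, -7.41]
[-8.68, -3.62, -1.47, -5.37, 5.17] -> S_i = Random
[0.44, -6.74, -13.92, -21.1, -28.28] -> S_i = 0.44 + -7.18*i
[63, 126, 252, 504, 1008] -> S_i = 63*2^i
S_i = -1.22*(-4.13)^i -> [-1.22, 5.04, -20.81, 85.94, -354.94]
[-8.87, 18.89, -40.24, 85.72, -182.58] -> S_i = -8.87*(-2.13)^i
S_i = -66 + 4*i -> [-66, -62, -58, -54, -50]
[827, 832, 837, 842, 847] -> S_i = 827 + 5*i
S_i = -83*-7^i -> [-83, 581, -4067, 28469, -199283]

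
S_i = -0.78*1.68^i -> [-0.78, -1.31, -2.2, -3.7, -6.21]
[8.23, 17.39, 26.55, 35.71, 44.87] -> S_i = 8.23 + 9.16*i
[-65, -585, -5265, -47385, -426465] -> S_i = -65*9^i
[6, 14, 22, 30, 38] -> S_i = 6 + 8*i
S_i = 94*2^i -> [94, 188, 376, 752, 1504]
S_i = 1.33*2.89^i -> [1.33, 3.84, 11.11, 32.1, 92.78]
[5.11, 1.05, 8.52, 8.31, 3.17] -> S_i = Random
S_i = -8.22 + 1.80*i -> [-8.22, -6.42, -4.62, -2.82, -1.02]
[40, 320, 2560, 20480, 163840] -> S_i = 40*8^i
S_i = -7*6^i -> [-7, -42, -252, -1512, -9072]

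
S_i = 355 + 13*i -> [355, 368, 381, 394, 407]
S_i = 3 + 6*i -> [3, 9, 15, 21, 27]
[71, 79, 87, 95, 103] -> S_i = 71 + 8*i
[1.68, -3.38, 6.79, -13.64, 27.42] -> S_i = 1.68*(-2.01)^i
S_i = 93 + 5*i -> [93, 98, 103, 108, 113]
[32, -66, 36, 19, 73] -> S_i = Random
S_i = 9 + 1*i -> [9, 10, 11, 12, 13]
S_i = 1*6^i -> [1, 6, 36, 216, 1296]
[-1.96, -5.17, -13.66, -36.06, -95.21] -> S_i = -1.96*2.64^i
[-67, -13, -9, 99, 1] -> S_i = Random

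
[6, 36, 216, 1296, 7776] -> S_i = 6*6^i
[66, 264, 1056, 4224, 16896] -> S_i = 66*4^i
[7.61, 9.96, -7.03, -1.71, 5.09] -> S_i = Random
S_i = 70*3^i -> [70, 210, 630, 1890, 5670]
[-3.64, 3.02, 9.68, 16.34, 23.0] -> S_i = -3.64 + 6.66*i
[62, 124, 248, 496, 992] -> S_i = 62*2^i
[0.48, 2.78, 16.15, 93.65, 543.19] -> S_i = 0.48*5.80^i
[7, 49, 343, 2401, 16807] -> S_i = 7*7^i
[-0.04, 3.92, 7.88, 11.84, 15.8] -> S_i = -0.04 + 3.96*i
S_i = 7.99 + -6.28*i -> [7.99, 1.71, -4.57, -10.85, -17.13]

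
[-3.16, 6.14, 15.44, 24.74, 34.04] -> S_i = -3.16 + 9.30*i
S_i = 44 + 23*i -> [44, 67, 90, 113, 136]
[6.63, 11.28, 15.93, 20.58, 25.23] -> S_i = 6.63 + 4.65*i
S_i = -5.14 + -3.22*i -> [-5.14, -8.36, -11.58, -14.8, -18.02]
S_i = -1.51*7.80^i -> [-1.51, -11.78, -91.87, -716.57, -5589.27]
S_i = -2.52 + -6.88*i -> [-2.52, -9.4, -16.28, -23.16, -30.04]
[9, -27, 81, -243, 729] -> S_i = 9*-3^i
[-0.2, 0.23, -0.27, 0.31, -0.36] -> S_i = -0.20*(-1.16)^i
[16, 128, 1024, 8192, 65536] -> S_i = 16*8^i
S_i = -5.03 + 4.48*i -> [-5.03, -0.55, 3.93, 8.41, 12.89]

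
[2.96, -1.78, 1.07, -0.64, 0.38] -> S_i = 2.96*(-0.60)^i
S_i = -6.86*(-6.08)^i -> [-6.86, 41.71, -253.59, 1541.82, -9374.29]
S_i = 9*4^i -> [9, 36, 144, 576, 2304]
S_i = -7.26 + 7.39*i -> [-7.26, 0.13, 7.52, 14.91, 22.3]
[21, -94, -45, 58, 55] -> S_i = Random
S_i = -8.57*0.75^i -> [-8.57, -6.43, -4.82, -3.62, -2.71]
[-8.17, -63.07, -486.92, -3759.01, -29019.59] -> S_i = -8.17*7.72^i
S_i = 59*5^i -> [59, 295, 1475, 7375, 36875]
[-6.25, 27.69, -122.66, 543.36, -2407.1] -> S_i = -6.25*(-4.43)^i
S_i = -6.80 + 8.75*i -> [-6.8, 1.95, 10.7, 19.45, 28.2]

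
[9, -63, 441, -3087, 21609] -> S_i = 9*-7^i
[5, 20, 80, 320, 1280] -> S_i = 5*4^i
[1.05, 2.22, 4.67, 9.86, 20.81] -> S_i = 1.05*2.11^i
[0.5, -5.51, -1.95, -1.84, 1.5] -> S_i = Random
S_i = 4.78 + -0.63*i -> [4.78, 4.15, 3.52, 2.89, 2.26]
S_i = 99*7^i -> [99, 693, 4851, 33957, 237699]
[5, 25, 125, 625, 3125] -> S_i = 5*5^i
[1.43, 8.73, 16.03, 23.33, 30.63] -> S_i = 1.43 + 7.30*i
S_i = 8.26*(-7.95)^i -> [8.26, -65.67, 522.05, -4150.32, 32995.03]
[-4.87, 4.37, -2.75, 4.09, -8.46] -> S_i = Random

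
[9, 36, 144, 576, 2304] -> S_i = 9*4^i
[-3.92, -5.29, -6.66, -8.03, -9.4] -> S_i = -3.92 + -1.37*i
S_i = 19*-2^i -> [19, -38, 76, -152, 304]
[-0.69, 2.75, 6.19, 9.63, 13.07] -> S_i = -0.69 + 3.44*i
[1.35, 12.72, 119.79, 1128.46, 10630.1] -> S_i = 1.35*9.42^i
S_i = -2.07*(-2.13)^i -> [-2.07, 4.41, -9.39, 20.0, -42.61]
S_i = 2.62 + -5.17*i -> [2.62, -2.55, -7.72, -12.89, -18.06]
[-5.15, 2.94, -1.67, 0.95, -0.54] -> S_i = -5.15*(-0.57)^i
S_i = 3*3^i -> [3, 9, 27, 81, 243]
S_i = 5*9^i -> [5, 45, 405, 3645, 32805]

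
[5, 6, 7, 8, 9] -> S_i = 5 + 1*i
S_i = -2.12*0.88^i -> [-2.12, -1.87, -1.64, -1.44, -1.27]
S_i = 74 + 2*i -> [74, 76, 78, 80, 82]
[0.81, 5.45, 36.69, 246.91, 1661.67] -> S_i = 0.81*6.73^i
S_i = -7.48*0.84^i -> [-7.48, -6.28, -5.28, -4.43, -3.72]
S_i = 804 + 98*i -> [804, 902, 1000, 1098, 1196]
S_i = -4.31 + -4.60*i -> [-4.31, -8.91, -13.51, -18.11, -22.71]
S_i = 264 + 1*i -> [264, 265, 266, 267, 268]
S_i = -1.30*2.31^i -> [-1.3, -3.0, -6.94, -16.02, -37.02]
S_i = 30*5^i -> [30, 150, 750, 3750, 18750]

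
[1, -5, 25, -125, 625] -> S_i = 1*-5^i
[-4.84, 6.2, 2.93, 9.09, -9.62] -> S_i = Random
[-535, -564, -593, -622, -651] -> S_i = -535 + -29*i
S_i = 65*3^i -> [65, 195, 585, 1755, 5265]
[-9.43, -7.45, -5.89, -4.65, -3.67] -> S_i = -9.43*0.79^i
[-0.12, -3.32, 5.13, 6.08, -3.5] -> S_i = Random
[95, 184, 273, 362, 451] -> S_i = 95 + 89*i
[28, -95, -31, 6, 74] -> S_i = Random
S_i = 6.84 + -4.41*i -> [6.84, 2.43, -1.98, -6.39, -10.8]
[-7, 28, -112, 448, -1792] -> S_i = -7*-4^i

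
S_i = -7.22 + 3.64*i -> [-7.22, -3.58, 0.06, 3.7, 7.34]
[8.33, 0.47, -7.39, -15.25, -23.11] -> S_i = 8.33 + -7.86*i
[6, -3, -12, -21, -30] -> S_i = 6 + -9*i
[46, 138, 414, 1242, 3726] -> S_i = 46*3^i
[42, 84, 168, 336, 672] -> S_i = 42*2^i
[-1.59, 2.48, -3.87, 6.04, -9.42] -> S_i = -1.59*(-1.56)^i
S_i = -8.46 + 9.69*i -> [-8.46, 1.23, 10.92, 20.61, 30.3]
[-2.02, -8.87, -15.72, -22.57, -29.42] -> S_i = -2.02 + -6.85*i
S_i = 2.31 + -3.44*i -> [2.31, -1.13, -4.57, -8.01, -11.45]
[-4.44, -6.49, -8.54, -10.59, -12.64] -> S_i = -4.44 + -2.05*i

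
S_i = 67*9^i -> [67, 603, 5427, 48843, 439587]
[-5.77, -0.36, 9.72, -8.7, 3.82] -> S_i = Random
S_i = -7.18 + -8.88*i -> [-7.18, -16.06, -24.94, -33.82, -42.7]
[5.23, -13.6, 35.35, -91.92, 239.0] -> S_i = 5.23*(-2.60)^i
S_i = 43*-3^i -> [43, -129, 387, -1161, 3483]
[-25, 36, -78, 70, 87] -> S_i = Random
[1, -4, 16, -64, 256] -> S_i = 1*-4^i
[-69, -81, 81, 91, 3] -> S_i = Random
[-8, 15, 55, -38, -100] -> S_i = Random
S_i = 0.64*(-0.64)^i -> [0.64, -0.41, 0.26, -0.17, 0.11]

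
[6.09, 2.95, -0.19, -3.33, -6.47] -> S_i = 6.09 + -3.14*i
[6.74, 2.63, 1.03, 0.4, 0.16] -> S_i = 6.74*0.39^i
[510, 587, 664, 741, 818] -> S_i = 510 + 77*i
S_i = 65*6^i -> [65, 390, 2340, 14040, 84240]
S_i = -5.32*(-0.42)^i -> [-5.32, 2.23, -0.94, 0.39, -0.17]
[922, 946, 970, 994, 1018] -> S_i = 922 + 24*i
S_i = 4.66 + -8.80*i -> [4.66, -4.14, -12.94, -21.74, -30.54]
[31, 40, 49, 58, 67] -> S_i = 31 + 9*i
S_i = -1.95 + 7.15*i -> [-1.95, 5.2, 12.35, 19.5, 26.65]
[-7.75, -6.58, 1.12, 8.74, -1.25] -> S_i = Random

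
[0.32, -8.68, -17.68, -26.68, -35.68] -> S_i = 0.32 + -9.00*i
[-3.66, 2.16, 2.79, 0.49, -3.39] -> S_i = Random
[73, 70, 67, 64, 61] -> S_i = 73 + -3*i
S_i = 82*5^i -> [82, 410, 2050, 10250, 51250]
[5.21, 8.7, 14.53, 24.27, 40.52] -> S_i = 5.21*1.67^i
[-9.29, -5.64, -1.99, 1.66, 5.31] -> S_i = -9.29 + 3.65*i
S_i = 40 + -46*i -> [40, -6, -52, -98, -144]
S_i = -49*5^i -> [-49, -245, -1225, -6125, -30625]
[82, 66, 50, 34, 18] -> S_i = 82 + -16*i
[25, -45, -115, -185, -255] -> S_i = 25 + -70*i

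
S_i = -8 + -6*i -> [-8, -14, -20, -26, -32]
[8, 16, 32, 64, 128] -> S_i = 8*2^i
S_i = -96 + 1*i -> [-96, -95, -94, -93, -92]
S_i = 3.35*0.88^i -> [3.35, 2.95, 2.59, 2.28, 2.01]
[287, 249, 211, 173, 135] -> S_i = 287 + -38*i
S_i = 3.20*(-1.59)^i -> [3.2, -5.09, 8.09, -12.86, 20.45]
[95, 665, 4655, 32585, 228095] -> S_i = 95*7^i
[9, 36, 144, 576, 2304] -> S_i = 9*4^i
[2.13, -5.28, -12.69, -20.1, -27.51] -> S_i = 2.13 + -7.41*i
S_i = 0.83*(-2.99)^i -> [0.83, -2.48, 7.42, -22.19, 66.34]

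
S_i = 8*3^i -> [8, 24, 72, 216, 648]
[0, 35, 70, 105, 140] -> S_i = 0 + 35*i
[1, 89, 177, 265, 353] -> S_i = 1 + 88*i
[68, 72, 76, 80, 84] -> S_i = 68 + 4*i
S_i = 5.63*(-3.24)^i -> [5.63, -18.24, 59.1, -191.49, 620.42]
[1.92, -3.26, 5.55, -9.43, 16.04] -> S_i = 1.92*(-1.70)^i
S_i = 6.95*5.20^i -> [6.95, 36.14, 187.93, 977.23, 5081.57]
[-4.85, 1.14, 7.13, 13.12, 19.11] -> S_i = -4.85 + 5.99*i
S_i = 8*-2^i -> [8, -16, 32, -64, 128]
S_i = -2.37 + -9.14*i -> [-2.37, -11.51, -20.65, -29.79, -38.93]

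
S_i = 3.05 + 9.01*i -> [3.05, 12.06, 21.07, 30.08, 39.09]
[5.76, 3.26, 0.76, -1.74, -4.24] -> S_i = 5.76 + -2.50*i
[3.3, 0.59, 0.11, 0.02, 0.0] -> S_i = 3.30*0.18^i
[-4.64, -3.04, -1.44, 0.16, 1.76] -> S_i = -4.64 + 1.60*i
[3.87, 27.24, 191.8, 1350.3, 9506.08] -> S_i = 3.87*7.04^i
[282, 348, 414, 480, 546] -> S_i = 282 + 66*i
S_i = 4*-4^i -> [4, -16, 64, -256, 1024]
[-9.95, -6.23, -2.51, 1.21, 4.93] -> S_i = -9.95 + 3.72*i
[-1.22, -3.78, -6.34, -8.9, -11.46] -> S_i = -1.22 + -2.56*i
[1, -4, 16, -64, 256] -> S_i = 1*-4^i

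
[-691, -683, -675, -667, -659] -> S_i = -691 + 8*i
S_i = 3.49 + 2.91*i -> [3.49, 6.4, 9.31, 12.22, 15.13]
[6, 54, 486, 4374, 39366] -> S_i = 6*9^i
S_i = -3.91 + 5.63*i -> [-3.91, 1.72, 7.35, 12.98, 18.61]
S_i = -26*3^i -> [-26, -78, -234, -702, -2106]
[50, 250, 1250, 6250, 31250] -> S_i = 50*5^i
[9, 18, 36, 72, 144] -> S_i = 9*2^i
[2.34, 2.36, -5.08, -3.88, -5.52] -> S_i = Random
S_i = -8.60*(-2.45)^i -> [-8.6, 21.07, -51.62, 126.47, -309.86]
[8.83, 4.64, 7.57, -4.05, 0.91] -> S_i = Random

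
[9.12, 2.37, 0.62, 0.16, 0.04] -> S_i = 9.12*0.26^i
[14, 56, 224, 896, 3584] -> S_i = 14*4^i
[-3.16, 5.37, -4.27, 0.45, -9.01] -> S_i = Random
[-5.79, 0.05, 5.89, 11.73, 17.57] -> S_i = -5.79 + 5.84*i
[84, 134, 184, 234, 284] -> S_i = 84 + 50*i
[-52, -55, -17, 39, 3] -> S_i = Random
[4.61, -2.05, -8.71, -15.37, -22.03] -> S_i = 4.61 + -6.66*i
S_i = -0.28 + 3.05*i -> [-0.28, 2.77, 5.82, 8.87, 11.92]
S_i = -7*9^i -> [-7, -63, -567, -5103, -45927]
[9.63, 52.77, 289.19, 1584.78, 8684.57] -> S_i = 9.63*5.48^i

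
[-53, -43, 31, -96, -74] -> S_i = Random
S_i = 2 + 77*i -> [2, 79, 156, 233, 310]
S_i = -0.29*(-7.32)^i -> [-0.29, 2.12, -15.54, 113.74, -832.61]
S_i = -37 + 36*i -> [-37, -1, 35, 71, 107]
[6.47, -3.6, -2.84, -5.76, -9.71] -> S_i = Random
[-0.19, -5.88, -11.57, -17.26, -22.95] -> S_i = -0.19 + -5.69*i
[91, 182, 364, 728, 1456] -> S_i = 91*2^i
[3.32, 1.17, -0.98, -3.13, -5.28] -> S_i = 3.32 + -2.15*i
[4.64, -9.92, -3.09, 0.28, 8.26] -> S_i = Random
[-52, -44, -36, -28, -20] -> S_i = -52 + 8*i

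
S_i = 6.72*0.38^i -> [6.72, 2.55, 0.97, 0.37, 0.14]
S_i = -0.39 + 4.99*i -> [-0.39, 4.6, 9.59, 14.58, 19.57]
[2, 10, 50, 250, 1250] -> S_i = 2*5^i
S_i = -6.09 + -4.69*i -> [-6.09, -10.78, -15.47, -20.16, -24.85]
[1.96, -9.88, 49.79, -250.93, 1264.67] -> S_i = 1.96*(-5.04)^i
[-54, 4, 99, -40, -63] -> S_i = Random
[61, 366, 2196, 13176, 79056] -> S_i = 61*6^i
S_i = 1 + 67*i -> [1, 68, 135, 202, 269]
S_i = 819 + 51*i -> [819, 870, 921, 972, 1023]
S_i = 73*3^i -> [73, 219, 657, 1971, 5913]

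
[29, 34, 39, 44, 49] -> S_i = 29 + 5*i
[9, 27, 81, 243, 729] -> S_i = 9*3^i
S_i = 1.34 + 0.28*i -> [1.34, 1.62, 1.9, 2.18, 2.46]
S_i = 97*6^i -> [97, 582, 3492, 20952, 125712]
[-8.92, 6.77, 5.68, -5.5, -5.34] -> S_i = Random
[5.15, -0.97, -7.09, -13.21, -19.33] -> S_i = 5.15 + -6.12*i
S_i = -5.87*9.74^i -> [-5.87, -57.17, -556.87, -5423.94, -52829.19]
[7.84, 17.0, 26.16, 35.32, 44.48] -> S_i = 7.84 + 9.16*i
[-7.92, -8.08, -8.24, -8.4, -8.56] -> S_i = -7.92 + -0.16*i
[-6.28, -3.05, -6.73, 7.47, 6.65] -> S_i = Random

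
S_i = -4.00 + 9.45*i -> [-4.0, 5.45, 14.9, 24.35, 33.8]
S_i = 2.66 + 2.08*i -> [2.66, 4.74, 6.82, 8.9, 10.98]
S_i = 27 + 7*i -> [27, 34, 41, 48, 55]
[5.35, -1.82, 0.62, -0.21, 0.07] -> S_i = 5.35*(-0.34)^i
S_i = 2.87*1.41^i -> [2.87, 4.05, 5.71, 8.05, 11.34]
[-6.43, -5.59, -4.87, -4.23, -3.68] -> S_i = -6.43*0.87^i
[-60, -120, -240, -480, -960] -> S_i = -60*2^i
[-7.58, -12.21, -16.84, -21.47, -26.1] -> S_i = -7.58 + -4.63*i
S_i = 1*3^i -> [1, 3, 9, 27, 81]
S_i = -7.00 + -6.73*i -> [-7.0, -13.73, -20.46, -27.19, -33.92]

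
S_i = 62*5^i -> [62, 310, 1550, 7750, 38750]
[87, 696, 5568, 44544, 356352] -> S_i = 87*8^i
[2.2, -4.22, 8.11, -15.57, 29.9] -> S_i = 2.20*(-1.92)^i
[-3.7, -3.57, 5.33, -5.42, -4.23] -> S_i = Random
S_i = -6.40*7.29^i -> [-6.4, -46.66, -340.12, -2479.49, -18075.49]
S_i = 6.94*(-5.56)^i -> [6.94, -38.59, 214.54, -1192.84, 6632.22]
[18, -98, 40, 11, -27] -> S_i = Random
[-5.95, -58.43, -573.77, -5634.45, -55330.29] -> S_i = -5.95*9.82^i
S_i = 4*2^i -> [4, 8, 16, 32, 64]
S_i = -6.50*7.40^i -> [-6.5, -48.1, -355.94, -2633.96, -19491.27]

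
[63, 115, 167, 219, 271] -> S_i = 63 + 52*i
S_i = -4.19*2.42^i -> [-4.19, -10.14, -24.54, -59.38, -143.71]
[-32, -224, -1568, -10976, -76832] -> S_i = -32*7^i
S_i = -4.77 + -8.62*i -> [-4.77, -13.39, -22.01, -30.63, -39.25]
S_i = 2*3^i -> [2, 6, 18, 54, 162]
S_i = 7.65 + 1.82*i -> [7.65, 9.47, 11.29, 13.11, 14.93]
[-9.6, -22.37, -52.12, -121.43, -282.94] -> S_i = -9.60*2.33^i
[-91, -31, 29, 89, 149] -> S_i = -91 + 60*i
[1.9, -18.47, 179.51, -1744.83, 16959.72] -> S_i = 1.90*(-9.72)^i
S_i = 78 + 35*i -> [78, 113, 148, 183, 218]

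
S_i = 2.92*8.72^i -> [2.92, 25.46, 222.03, 1936.12, 16882.97]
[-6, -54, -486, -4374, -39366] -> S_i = -6*9^i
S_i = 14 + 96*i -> [14, 110, 206, 302, 398]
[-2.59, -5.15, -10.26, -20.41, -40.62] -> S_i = -2.59*1.99^i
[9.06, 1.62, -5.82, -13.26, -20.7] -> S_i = 9.06 + -7.44*i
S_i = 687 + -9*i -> [687, 678, 669, 660, 651]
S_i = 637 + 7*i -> [637, 644, 651, 658, 665]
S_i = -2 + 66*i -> [-2, 64, 130, 196, 262]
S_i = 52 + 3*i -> [52, 55, 58, 61, 64]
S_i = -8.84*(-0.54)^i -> [-8.84, 4.77, -2.58, 1.39, -0.75]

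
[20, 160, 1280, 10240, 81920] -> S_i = 20*8^i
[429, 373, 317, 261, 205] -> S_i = 429 + -56*i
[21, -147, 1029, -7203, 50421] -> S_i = 21*-7^i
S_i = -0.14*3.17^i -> [-0.14, -0.44, -1.41, -4.46, -14.14]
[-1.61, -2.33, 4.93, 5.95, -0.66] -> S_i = Random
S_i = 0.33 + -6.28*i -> [0.33, -5.95, -12.23, -18.51, -24.79]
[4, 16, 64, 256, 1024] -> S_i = 4*4^i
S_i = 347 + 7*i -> [347, 354, 361, 368, 375]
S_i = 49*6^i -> [49, 294, 1764, 10584, 63504]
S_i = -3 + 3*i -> [-3, 0, 3, 6, 9]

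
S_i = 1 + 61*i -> [1, 62, 123, 184, 245]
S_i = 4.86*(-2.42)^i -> [4.86, -11.76, 28.46, -68.88, 166.69]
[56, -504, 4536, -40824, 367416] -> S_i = 56*-9^i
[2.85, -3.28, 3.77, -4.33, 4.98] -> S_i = 2.85*(-1.15)^i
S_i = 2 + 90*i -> [2, 92, 182, 272, 362]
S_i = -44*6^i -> [-44, -264, -1584, -9504, -57024]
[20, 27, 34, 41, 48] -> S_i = 20 + 7*i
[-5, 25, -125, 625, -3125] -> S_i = -5*-5^i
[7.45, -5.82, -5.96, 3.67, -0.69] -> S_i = Random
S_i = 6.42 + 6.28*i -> [6.42, 12.7, 18.98, 25.26, 31.54]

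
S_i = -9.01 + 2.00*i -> [-9.01, -7.01, -5.01, -3.01, -1.01]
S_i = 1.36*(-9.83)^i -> [1.36, -13.37, 131.42, -1291.81, 12698.52]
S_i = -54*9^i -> [-54, -486, -4374, -39366, -354294]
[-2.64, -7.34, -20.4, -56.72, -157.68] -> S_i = -2.64*2.78^i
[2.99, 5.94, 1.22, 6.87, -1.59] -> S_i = Random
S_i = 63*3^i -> [63, 189, 567, 1701, 5103]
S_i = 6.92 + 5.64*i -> [6.92, 12.56, 18.2, 23.84, 29.48]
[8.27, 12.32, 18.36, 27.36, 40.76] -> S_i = 8.27*1.49^i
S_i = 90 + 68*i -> [90, 158, 226, 294, 362]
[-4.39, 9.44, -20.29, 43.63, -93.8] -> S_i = -4.39*(-2.15)^i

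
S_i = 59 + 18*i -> [59, 77, 95, 113, 131]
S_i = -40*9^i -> [-40, -360, -3240, -29160, -262440]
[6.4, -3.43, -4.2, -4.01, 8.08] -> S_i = Random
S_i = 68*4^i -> [68, 272, 1088, 4352, 17408]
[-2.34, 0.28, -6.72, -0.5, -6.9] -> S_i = Random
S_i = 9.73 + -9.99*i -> [9.73, -0.26, -10.25, -20.24, -30.23]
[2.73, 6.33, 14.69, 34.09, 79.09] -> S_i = 2.73*2.32^i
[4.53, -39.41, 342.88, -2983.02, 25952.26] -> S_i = 4.53*(-8.70)^i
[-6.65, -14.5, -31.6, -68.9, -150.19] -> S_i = -6.65*2.18^i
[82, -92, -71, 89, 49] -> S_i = Random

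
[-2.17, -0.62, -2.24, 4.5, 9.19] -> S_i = Random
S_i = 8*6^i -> [8, 48, 288, 1728, 10368]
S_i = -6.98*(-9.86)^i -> [-6.98, 68.82, -678.59, 6690.93, -65972.52]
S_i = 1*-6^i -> [1, -6, 36, -216, 1296]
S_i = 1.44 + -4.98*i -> [1.44, -3.54, -8.52, -13.5, -18.48]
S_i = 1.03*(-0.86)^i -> [1.03, -0.89, 0.76, -0.66, 0.56]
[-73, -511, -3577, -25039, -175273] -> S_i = -73*7^i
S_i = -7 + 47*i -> [-7, 40, 87, 134, 181]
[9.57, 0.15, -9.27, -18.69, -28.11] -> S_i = 9.57 + -9.42*i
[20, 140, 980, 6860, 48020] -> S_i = 20*7^i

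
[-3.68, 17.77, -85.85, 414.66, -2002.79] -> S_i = -3.68*(-4.83)^i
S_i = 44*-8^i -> [44, -352, 2816, -22528, 180224]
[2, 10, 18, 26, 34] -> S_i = 2 + 8*i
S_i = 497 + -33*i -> [497, 464, 431, 398, 365]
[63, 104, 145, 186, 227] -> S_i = 63 + 41*i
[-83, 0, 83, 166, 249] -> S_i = -83 + 83*i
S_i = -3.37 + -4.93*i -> [-3.37, -8.3, -13.23, -18.16, -23.09]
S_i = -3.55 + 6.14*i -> [-3.55, 2.59, 8.73, 14.87, 21.01]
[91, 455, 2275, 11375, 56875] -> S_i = 91*5^i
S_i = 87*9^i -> [87, 783, 7047, 63423, 570807]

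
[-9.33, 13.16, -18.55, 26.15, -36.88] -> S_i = -9.33*(-1.41)^i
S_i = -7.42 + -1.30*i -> [-7.42, -8.72, -10.02, -11.32, -12.62]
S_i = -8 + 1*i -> [-8, -7, -6, -5, -4]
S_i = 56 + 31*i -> [56, 87, 118, 149, 180]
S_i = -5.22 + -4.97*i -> [-5.22, -10.19, -15.16, -20.13, -25.1]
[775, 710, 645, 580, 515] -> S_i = 775 + -65*i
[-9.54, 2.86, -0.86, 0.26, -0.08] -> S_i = -9.54*(-0.30)^i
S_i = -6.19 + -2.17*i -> [-6.19, -8.36, -10.53, -12.7, -14.87]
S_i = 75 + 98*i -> [75, 173, 271, 369, 467]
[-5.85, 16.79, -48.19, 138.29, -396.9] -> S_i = -5.85*(-2.87)^i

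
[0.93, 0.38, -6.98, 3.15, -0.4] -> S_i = Random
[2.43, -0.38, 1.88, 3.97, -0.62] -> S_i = Random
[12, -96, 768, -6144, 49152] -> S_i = 12*-8^i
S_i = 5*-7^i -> [5, -35, 245, -1715, 12005]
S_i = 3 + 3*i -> [3, 6, 9, 12, 15]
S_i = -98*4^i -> [-98, -392, -1568, -6272, -25088]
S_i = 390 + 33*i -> [390, 423, 456, 489, 522]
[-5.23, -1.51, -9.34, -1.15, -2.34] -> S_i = Random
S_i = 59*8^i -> [59, 472, 3776, 30208, 241664]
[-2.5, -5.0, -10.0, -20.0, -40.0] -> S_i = -2.50*2.00^i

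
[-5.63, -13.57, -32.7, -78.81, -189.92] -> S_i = -5.63*2.41^i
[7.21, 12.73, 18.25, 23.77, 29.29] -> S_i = 7.21 + 5.52*i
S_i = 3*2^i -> [3, 6, 12, 24, 48]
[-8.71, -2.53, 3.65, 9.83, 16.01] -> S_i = -8.71 + 6.18*i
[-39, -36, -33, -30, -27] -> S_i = -39 + 3*i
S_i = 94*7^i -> [94, 658, 4606, 32242, 225694]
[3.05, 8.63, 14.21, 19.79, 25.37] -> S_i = 3.05 + 5.58*i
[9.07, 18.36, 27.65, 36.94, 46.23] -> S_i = 9.07 + 9.29*i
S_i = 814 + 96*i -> [814, 910, 1006, 1102, 1198]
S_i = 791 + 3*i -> [791, 794, 797, 800, 803]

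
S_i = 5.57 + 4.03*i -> [5.57, 9.6, 13.63, 17.66, 21.69]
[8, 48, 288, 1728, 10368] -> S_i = 8*6^i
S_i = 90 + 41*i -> [90, 131, 172, 213, 254]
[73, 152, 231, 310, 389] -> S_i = 73 + 79*i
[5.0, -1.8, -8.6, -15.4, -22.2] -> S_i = 5.00 + -6.80*i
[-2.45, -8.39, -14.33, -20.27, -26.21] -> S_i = -2.45 + -5.94*i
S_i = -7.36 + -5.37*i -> [-7.36, -12.73, -18.1, -23.47, -28.84]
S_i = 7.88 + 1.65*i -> [7.88, 9.53, 11.18, 12.83, 14.48]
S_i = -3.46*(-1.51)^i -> [-3.46, 5.22, -7.89, 11.91, -17.99]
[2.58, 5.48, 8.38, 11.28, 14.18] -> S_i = 2.58 + 2.90*i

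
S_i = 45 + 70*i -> [45, 115, 185, 255, 325]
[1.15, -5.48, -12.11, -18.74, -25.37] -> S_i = 1.15 + -6.63*i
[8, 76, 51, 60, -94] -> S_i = Random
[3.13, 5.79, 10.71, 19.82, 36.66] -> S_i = 3.13*1.85^i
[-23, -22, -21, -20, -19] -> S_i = -23 + 1*i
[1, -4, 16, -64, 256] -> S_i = 1*-4^i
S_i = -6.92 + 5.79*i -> [-6.92, -1.13, 4.66, 10.45, 16.24]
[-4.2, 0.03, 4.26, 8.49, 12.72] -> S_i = -4.20 + 4.23*i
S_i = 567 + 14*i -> [567, 581, 595, 609, 623]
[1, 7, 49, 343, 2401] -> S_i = 1*7^i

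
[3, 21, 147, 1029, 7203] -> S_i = 3*7^i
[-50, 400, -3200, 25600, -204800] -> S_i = -50*-8^i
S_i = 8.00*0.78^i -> [8.0, 6.24, 4.87, 3.8, 2.96]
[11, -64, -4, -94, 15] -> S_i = Random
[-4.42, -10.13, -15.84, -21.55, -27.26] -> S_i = -4.42 + -5.71*i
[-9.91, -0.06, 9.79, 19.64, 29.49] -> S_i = -9.91 + 9.85*i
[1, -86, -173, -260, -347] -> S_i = 1 + -87*i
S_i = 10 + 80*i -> [10, 90, 170, 250, 330]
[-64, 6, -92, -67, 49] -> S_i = Random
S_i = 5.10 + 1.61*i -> [5.1, 6.71, 8.32, 9.93, 11.54]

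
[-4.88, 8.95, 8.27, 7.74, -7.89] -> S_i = Random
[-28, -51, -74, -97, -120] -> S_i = -28 + -23*i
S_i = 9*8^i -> [9, 72, 576, 4608, 36864]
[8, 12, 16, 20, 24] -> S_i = 8 + 4*i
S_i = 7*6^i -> [7, 42, 252, 1512, 9072]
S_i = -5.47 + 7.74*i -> [-5.47, 2.27, 10.01, 17.75, 25.49]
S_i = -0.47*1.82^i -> [-0.47, -0.86, -1.56, -2.83, -5.16]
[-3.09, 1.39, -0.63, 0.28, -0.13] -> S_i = -3.09*(-0.45)^i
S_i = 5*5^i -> [5, 25, 125, 625, 3125]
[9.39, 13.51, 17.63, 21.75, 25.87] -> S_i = 9.39 + 4.12*i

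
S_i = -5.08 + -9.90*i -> [-5.08, -14.98, -24.88, -34.78, -44.68]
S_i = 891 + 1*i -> [891, 892, 893, 894, 895]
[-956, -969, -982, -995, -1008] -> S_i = -956 + -13*i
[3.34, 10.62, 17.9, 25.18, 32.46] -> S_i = 3.34 + 7.28*i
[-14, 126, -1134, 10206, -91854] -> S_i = -14*-9^i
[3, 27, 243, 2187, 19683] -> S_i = 3*9^i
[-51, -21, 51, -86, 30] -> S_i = Random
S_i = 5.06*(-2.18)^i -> [5.06, -11.03, 24.05, -52.42, 114.28]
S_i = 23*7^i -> [23, 161, 1127, 7889, 55223]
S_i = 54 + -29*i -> [54, 25, -4, -33, -62]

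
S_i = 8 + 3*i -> [8, 11, 14, 17, 20]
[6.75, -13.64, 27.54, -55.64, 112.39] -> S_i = 6.75*(-2.02)^i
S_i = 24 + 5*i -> [24, 29, 34, 39, 44]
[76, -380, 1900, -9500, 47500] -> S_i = 76*-5^i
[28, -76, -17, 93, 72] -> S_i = Random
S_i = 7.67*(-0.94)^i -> [7.67, -7.21, 6.78, -6.37, 5.99]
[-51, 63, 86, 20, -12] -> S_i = Random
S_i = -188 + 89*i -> [-188, -99, -10, 79, 168]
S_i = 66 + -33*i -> [66, 33, 0, -33, -66]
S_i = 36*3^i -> [36, 108, 324, 972, 2916]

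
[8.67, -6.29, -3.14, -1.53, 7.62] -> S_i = Random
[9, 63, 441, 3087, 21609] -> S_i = 9*7^i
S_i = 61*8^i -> [61, 488, 3904, 31232, 249856]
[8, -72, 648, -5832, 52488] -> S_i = 8*-9^i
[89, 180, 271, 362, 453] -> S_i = 89 + 91*i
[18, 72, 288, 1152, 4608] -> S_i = 18*4^i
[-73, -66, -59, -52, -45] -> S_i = -73 + 7*i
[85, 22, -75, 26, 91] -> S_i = Random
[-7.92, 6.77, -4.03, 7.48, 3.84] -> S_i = Random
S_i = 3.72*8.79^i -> [3.72, 32.7, 287.42, 2526.44, 22207.44]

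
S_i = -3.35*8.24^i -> [-3.35, -27.6, -227.46, -1874.25, -15443.78]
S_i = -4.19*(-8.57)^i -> [-4.19, 35.91, -307.73, 2637.28, -22601.5]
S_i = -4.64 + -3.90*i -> [-4.64, -8.54, -12.44, -16.34, -20.24]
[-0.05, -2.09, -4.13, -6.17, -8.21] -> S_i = -0.05 + -2.04*i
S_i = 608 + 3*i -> [608, 611, 614, 617, 620]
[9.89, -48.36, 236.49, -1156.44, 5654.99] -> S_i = 9.89*(-4.89)^i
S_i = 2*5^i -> [2, 10, 50, 250, 1250]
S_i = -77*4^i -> [-77, -308, -1232, -4928, -19712]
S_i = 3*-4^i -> [3, -12, 48, -192, 768]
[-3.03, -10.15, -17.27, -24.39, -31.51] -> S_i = -3.03 + -7.12*i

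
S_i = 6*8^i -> [6, 48, 384, 3072, 24576]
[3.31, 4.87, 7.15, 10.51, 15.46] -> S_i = 3.31*1.47^i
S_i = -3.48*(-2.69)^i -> [-3.48, 9.36, -25.18, 67.74, -182.22]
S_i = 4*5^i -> [4, 20, 100, 500, 2500]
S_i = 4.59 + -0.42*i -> [4.59, 4.17, 3.75, 3.33, 2.91]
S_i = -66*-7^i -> [-66, 462, -3234, 22638, -158466]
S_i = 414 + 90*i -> [414, 504, 594, 684, 774]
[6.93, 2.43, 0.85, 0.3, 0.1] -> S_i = 6.93*0.35^i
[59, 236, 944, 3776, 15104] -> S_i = 59*4^i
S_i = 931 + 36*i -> [931, 967, 1003, 1039, 1075]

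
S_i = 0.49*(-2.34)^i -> [0.49, -1.15, 2.68, -6.28, 14.69]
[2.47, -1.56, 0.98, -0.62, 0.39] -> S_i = 2.47*(-0.63)^i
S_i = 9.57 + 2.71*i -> [9.57, 12.28, 14.99, 17.7, 20.41]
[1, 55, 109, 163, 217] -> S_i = 1 + 54*i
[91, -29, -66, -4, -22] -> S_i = Random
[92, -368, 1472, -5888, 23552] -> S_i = 92*-4^i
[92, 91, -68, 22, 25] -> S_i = Random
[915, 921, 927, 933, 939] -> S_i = 915 + 6*i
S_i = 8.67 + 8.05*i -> [8.67, 16.72, 24.77, 32.82, 40.87]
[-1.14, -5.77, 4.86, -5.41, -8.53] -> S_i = Random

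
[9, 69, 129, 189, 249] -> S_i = 9 + 60*i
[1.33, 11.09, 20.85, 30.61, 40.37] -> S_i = 1.33 + 9.76*i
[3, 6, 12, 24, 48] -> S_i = 3*2^i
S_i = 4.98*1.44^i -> [4.98, 7.17, 10.33, 14.87, 21.41]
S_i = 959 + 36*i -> [959, 995, 1031, 1067, 1103]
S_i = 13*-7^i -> [13, -91, 637, -4459, 31213]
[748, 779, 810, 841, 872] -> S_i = 748 + 31*i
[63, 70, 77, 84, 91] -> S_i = 63 + 7*i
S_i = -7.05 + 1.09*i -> [-7.05, -5.96, -4.87, -3.78, -2.69]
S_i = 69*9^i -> [69, 621, 5589, 50301, 452709]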